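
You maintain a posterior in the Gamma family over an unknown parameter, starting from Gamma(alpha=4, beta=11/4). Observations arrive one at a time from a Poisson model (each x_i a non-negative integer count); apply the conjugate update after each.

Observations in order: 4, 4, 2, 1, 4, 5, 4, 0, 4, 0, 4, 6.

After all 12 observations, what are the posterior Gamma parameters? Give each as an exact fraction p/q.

obs 1: x=4 → posterior Gamma(8, 15/4)
obs 2: x=4 → posterior Gamma(12, 19/4)
obs 3: x=2 → posterior Gamma(14, 23/4)
obs 4: x=1 → posterior Gamma(15, 27/4)
obs 5: x=4 → posterior Gamma(19, 31/4)
obs 6: x=5 → posterior Gamma(24, 35/4)
obs 7: x=4 → posterior Gamma(28, 39/4)
obs 8: x=0 → posterior Gamma(28, 43/4)
obs 9: x=4 → posterior Gamma(32, 47/4)
obs 10: x=0 → posterior Gamma(32, 51/4)
obs 11: x=4 → posterior Gamma(36, 55/4)
obs 12: x=6 → posterior Gamma(42, 59/4)

alpha=42, beta=59/4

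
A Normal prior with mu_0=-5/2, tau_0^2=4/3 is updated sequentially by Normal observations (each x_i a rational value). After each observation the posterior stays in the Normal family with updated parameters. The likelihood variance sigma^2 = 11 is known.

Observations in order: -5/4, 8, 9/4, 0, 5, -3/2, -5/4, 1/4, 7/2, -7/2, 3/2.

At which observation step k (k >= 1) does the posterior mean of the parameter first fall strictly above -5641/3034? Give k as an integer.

obs 1: x=-5/4 → posterior Normal(-175/74, 44/37)
obs 2: x=8 → posterior Normal(-111/82, 44/41)
obs 3: x=9/4 → posterior Normal(-31/30, 44/45)
obs 4: x=0 → posterior Normal(-93/98, 44/49)
obs 5: x=5 → posterior Normal(-1/2, 44/53)
obs 6: x=-3/2 → posterior Normal(-65/114, 44/57)
obs 7: x=-5/4 → posterior Normal(-75/122, 44/61)
obs 8: x=1/4 → posterior Normal(-73/130, 44/65)
obs 9: x=7/2 → posterior Normal(-15/46, 44/69)
obs 10: x=-7/2 → posterior Normal(-1/2, 44/73)
obs 11: x=3/2 → posterior Normal(-61/154, 4/7)

k = 2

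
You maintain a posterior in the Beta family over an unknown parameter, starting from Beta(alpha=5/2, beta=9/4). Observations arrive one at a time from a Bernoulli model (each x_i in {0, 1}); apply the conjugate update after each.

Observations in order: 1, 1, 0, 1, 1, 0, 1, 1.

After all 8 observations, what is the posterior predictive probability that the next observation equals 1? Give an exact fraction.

2/3

obs 1: x=1 → posterior Beta(7/2, 9/4)
obs 2: x=1 → posterior Beta(9/2, 9/4)
obs 3: x=0 → posterior Beta(9/2, 13/4)
obs 4: x=1 → posterior Beta(11/2, 13/4)
obs 5: x=1 → posterior Beta(13/2, 13/4)
obs 6: x=0 → posterior Beta(13/2, 17/4)
obs 7: x=1 → posterior Beta(15/2, 17/4)
obs 8: x=1 → posterior Beta(17/2, 17/4)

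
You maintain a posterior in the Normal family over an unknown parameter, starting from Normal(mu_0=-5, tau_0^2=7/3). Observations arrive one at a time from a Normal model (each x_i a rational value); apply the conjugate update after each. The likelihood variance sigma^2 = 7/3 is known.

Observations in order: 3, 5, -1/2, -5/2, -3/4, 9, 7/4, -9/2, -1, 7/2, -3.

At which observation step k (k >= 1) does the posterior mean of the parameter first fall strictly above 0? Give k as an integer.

obs 1: x=3 → posterior Normal(-1, 7/6)
obs 2: x=5 → posterior Normal(1, 7/9)
obs 3: x=-1/2 → posterior Normal(5/8, 7/12)
obs 4: x=-5/2 → posterior Normal(0, 7/15)
obs 5: x=-3/4 → posterior Normal(-1/8, 7/18)
obs 6: x=9 → posterior Normal(33/28, 1/3)
obs 7: x=7/4 → posterior Normal(5/4, 7/24)
obs 8: x=-9/2 → posterior Normal(11/18, 7/27)
obs 9: x=-1 → posterior Normal(9/20, 7/30)
obs 10: x=7/2 → posterior Normal(8/11, 7/33)
obs 11: x=-3 → posterior Normal(5/12, 7/36)

k = 2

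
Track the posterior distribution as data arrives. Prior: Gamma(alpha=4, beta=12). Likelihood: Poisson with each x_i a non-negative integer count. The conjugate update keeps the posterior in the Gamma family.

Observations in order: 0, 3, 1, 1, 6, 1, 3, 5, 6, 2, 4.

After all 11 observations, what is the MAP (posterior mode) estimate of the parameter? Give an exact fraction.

35/23

obs 1: x=0 → posterior Gamma(4, 13)
obs 2: x=3 → posterior Gamma(7, 14)
obs 3: x=1 → posterior Gamma(8, 15)
obs 4: x=1 → posterior Gamma(9, 16)
obs 5: x=6 → posterior Gamma(15, 17)
obs 6: x=1 → posterior Gamma(16, 18)
obs 7: x=3 → posterior Gamma(19, 19)
obs 8: x=5 → posterior Gamma(24, 20)
obs 9: x=6 → posterior Gamma(30, 21)
obs 10: x=2 → posterior Gamma(32, 22)
obs 11: x=4 → posterior Gamma(36, 23)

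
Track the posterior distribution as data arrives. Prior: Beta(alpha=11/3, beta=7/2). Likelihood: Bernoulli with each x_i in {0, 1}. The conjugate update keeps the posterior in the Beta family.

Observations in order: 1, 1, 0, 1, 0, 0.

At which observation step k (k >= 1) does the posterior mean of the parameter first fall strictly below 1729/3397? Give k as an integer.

k = 6

obs 1: x=1 → posterior Beta(14/3, 7/2)
obs 2: x=1 → posterior Beta(17/3, 7/2)
obs 3: x=0 → posterior Beta(17/3, 9/2)
obs 4: x=1 → posterior Beta(20/3, 9/2)
obs 5: x=0 → posterior Beta(20/3, 11/2)
obs 6: x=0 → posterior Beta(20/3, 13/2)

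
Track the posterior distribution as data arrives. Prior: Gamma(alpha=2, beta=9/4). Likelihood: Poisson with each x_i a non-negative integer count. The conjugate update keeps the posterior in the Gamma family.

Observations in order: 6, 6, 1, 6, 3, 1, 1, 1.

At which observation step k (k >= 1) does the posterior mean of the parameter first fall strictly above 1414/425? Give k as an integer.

k = 4

obs 1: x=6 → posterior Gamma(8, 13/4)
obs 2: x=6 → posterior Gamma(14, 17/4)
obs 3: x=1 → posterior Gamma(15, 21/4)
obs 4: x=6 → posterior Gamma(21, 25/4)
obs 5: x=3 → posterior Gamma(24, 29/4)
obs 6: x=1 → posterior Gamma(25, 33/4)
obs 7: x=1 → posterior Gamma(26, 37/4)
obs 8: x=1 → posterior Gamma(27, 41/4)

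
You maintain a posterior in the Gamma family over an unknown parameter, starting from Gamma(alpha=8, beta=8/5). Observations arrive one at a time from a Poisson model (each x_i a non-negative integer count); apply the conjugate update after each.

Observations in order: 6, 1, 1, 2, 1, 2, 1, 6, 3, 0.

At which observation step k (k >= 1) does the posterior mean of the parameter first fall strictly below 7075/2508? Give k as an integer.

k = 6

obs 1: x=6 → posterior Gamma(14, 13/5)
obs 2: x=1 → posterior Gamma(15, 18/5)
obs 3: x=1 → posterior Gamma(16, 23/5)
obs 4: x=2 → posterior Gamma(18, 28/5)
obs 5: x=1 → posterior Gamma(19, 33/5)
obs 6: x=2 → posterior Gamma(21, 38/5)
obs 7: x=1 → posterior Gamma(22, 43/5)
obs 8: x=6 → posterior Gamma(28, 48/5)
obs 9: x=3 → posterior Gamma(31, 53/5)
obs 10: x=0 → posterior Gamma(31, 58/5)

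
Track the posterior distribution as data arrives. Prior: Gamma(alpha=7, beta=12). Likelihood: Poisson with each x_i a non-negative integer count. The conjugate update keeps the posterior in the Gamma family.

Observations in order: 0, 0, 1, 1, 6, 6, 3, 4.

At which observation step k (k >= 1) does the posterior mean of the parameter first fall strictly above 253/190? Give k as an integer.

obs 1: x=0 → posterior Gamma(7, 13)
obs 2: x=0 → posterior Gamma(7, 14)
obs 3: x=1 → posterior Gamma(8, 15)
obs 4: x=1 → posterior Gamma(9, 16)
obs 5: x=6 → posterior Gamma(15, 17)
obs 6: x=6 → posterior Gamma(21, 18)
obs 7: x=3 → posterior Gamma(24, 19)
obs 8: x=4 → posterior Gamma(28, 20)

k = 8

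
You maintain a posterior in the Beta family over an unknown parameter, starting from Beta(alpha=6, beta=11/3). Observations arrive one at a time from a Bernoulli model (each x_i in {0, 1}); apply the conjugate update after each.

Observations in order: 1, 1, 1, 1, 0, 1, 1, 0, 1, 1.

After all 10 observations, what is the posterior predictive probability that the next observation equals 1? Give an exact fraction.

obs 1: x=1 → posterior Beta(7, 11/3)
obs 2: x=1 → posterior Beta(8, 11/3)
obs 3: x=1 → posterior Beta(9, 11/3)
obs 4: x=1 → posterior Beta(10, 11/3)
obs 5: x=0 → posterior Beta(10, 14/3)
obs 6: x=1 → posterior Beta(11, 14/3)
obs 7: x=1 → posterior Beta(12, 14/3)
obs 8: x=0 → posterior Beta(12, 17/3)
obs 9: x=1 → posterior Beta(13, 17/3)
obs 10: x=1 → posterior Beta(14, 17/3)

42/59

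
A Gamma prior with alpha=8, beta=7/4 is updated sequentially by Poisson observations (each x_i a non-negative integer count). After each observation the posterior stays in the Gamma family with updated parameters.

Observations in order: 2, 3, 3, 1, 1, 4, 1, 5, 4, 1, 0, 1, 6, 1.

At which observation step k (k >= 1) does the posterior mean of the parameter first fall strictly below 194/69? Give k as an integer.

obs 1: x=2 → posterior Gamma(10, 11/4)
obs 2: x=3 → posterior Gamma(13, 15/4)
obs 3: x=3 → posterior Gamma(16, 19/4)
obs 4: x=1 → posterior Gamma(17, 23/4)
obs 5: x=1 → posterior Gamma(18, 27/4)
obs 6: x=4 → posterior Gamma(22, 31/4)
obs 7: x=1 → posterior Gamma(23, 35/4)
obs 8: x=5 → posterior Gamma(28, 39/4)
obs 9: x=4 → posterior Gamma(32, 43/4)
obs 10: x=1 → posterior Gamma(33, 47/4)
obs 11: x=0 → posterior Gamma(33, 51/4)
obs 12: x=1 → posterior Gamma(34, 55/4)
obs 13: x=6 → posterior Gamma(40, 59/4)
obs 14: x=1 → posterior Gamma(41, 63/4)

k = 5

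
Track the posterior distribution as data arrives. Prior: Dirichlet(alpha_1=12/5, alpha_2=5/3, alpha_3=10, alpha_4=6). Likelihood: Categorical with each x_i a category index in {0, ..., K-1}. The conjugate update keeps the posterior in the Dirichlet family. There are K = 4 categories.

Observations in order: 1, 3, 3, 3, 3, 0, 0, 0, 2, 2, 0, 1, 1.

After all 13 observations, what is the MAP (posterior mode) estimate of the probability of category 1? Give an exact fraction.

55/436

obs 1: x=1 → posterior Dirichlet(12/5, 8/3, 10, 6)
obs 2: x=3 → posterior Dirichlet(12/5, 8/3, 10, 7)
obs 3: x=3 → posterior Dirichlet(12/5, 8/3, 10, 8)
obs 4: x=3 → posterior Dirichlet(12/5, 8/3, 10, 9)
obs 5: x=3 → posterior Dirichlet(12/5, 8/3, 10, 10)
obs 6: x=0 → posterior Dirichlet(17/5, 8/3, 10, 10)
obs 7: x=0 → posterior Dirichlet(22/5, 8/3, 10, 10)
obs 8: x=0 → posterior Dirichlet(27/5, 8/3, 10, 10)
obs 9: x=2 → posterior Dirichlet(27/5, 8/3, 11, 10)
obs 10: x=2 → posterior Dirichlet(27/5, 8/3, 12, 10)
obs 11: x=0 → posterior Dirichlet(32/5, 8/3, 12, 10)
obs 12: x=1 → posterior Dirichlet(32/5, 11/3, 12, 10)
obs 13: x=1 → posterior Dirichlet(32/5, 14/3, 12, 10)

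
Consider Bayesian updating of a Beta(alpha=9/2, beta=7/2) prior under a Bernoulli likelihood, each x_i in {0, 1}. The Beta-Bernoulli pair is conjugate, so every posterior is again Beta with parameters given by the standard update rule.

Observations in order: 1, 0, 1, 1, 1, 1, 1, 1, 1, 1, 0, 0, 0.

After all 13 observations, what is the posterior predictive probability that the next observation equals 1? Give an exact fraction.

obs 1: x=1 → posterior Beta(11/2, 7/2)
obs 2: x=0 → posterior Beta(11/2, 9/2)
obs 3: x=1 → posterior Beta(13/2, 9/2)
obs 4: x=1 → posterior Beta(15/2, 9/2)
obs 5: x=1 → posterior Beta(17/2, 9/2)
obs 6: x=1 → posterior Beta(19/2, 9/2)
obs 7: x=1 → posterior Beta(21/2, 9/2)
obs 8: x=1 → posterior Beta(23/2, 9/2)
obs 9: x=1 → posterior Beta(25/2, 9/2)
obs 10: x=1 → posterior Beta(27/2, 9/2)
obs 11: x=0 → posterior Beta(27/2, 11/2)
obs 12: x=0 → posterior Beta(27/2, 13/2)
obs 13: x=0 → posterior Beta(27/2, 15/2)

9/14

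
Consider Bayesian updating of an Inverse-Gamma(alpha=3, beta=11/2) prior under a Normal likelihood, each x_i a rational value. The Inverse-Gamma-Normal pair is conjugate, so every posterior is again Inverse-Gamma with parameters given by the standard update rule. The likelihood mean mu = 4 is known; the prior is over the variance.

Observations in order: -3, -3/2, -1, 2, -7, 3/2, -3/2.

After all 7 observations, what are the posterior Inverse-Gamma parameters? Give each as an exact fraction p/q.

obs 1: x=-3 → posterior Inverse-Gamma(7/2, 30)
obs 2: x=-3/2 → posterior Inverse-Gamma(4, 361/8)
obs 3: x=-1 → posterior Inverse-Gamma(9/2, 461/8)
obs 4: x=2 → posterior Inverse-Gamma(5, 477/8)
obs 5: x=-7 → posterior Inverse-Gamma(11/2, 961/8)
obs 6: x=3/2 → posterior Inverse-Gamma(6, 493/4)
obs 7: x=-3/2 → posterior Inverse-Gamma(13/2, 1107/8)

alpha=13/2, beta=1107/8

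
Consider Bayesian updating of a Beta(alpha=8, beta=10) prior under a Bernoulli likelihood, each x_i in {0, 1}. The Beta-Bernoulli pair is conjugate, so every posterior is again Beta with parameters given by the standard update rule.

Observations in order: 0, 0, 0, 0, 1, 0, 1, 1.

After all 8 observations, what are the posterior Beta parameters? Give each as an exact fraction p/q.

obs 1: x=0 → posterior Beta(8, 11)
obs 2: x=0 → posterior Beta(8, 12)
obs 3: x=0 → posterior Beta(8, 13)
obs 4: x=0 → posterior Beta(8, 14)
obs 5: x=1 → posterior Beta(9, 14)
obs 6: x=0 → posterior Beta(9, 15)
obs 7: x=1 → posterior Beta(10, 15)
obs 8: x=1 → posterior Beta(11, 15)

alpha=11, beta=15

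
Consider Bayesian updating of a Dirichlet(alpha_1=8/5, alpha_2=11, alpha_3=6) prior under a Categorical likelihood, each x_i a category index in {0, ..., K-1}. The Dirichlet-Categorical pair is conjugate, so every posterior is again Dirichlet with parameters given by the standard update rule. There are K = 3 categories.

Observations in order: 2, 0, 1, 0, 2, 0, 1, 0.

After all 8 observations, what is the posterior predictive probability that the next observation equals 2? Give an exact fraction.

obs 1: x=2 → posterior Dirichlet(8/5, 11, 7)
obs 2: x=0 → posterior Dirichlet(13/5, 11, 7)
obs 3: x=1 → posterior Dirichlet(13/5, 12, 7)
obs 4: x=0 → posterior Dirichlet(18/5, 12, 7)
obs 5: x=2 → posterior Dirichlet(18/5, 12, 8)
obs 6: x=0 → posterior Dirichlet(23/5, 12, 8)
obs 7: x=1 → posterior Dirichlet(23/5, 13, 8)
obs 8: x=0 → posterior Dirichlet(28/5, 13, 8)

40/133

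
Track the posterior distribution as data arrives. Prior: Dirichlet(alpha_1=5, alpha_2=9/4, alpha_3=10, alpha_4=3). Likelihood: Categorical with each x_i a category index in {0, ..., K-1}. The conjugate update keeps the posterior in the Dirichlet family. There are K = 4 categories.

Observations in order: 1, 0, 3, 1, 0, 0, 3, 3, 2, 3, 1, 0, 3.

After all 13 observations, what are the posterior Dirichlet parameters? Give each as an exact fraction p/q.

alpha_1=9, alpha_2=21/4, alpha_3=11, alpha_4=8

obs 1: x=1 → posterior Dirichlet(5, 13/4, 10, 3)
obs 2: x=0 → posterior Dirichlet(6, 13/4, 10, 3)
obs 3: x=3 → posterior Dirichlet(6, 13/4, 10, 4)
obs 4: x=1 → posterior Dirichlet(6, 17/4, 10, 4)
obs 5: x=0 → posterior Dirichlet(7, 17/4, 10, 4)
obs 6: x=0 → posterior Dirichlet(8, 17/4, 10, 4)
obs 7: x=3 → posterior Dirichlet(8, 17/4, 10, 5)
obs 8: x=3 → posterior Dirichlet(8, 17/4, 10, 6)
obs 9: x=2 → posterior Dirichlet(8, 17/4, 11, 6)
obs 10: x=3 → posterior Dirichlet(8, 17/4, 11, 7)
obs 11: x=1 → posterior Dirichlet(8, 21/4, 11, 7)
obs 12: x=0 → posterior Dirichlet(9, 21/4, 11, 7)
obs 13: x=3 → posterior Dirichlet(9, 21/4, 11, 8)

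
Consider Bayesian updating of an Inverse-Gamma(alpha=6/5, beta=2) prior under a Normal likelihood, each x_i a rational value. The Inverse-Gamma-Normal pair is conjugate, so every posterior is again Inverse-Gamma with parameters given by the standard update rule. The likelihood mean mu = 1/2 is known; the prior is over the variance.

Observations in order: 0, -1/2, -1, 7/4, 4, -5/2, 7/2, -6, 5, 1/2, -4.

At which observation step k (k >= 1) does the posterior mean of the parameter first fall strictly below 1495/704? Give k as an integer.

k = 4

obs 1: x=0 → posterior Inverse-Gamma(17/10, 17/8)
obs 2: x=-1/2 → posterior Inverse-Gamma(11/5, 21/8)
obs 3: x=-1 → posterior Inverse-Gamma(27/10, 15/4)
obs 4: x=7/4 → posterior Inverse-Gamma(16/5, 145/32)
obs 5: x=4 → posterior Inverse-Gamma(37/10, 341/32)
obs 6: x=-5/2 → posterior Inverse-Gamma(21/5, 485/32)
obs 7: x=7/2 → posterior Inverse-Gamma(47/10, 629/32)
obs 8: x=-6 → posterior Inverse-Gamma(26/5, 1305/32)
obs 9: x=5 → posterior Inverse-Gamma(57/10, 1629/32)
obs 10: x=1/2 → posterior Inverse-Gamma(31/5, 1629/32)
obs 11: x=-4 → posterior Inverse-Gamma(67/10, 1953/32)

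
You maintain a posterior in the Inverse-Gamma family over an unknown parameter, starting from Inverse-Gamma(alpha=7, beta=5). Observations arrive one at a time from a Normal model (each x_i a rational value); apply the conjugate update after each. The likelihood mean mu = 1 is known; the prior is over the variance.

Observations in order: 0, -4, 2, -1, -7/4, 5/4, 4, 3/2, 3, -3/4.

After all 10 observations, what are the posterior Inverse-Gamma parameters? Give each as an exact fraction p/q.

obs 1: x=0 → posterior Inverse-Gamma(15/2, 11/2)
obs 2: x=-4 → posterior Inverse-Gamma(8, 18)
obs 3: x=2 → posterior Inverse-Gamma(17/2, 37/2)
obs 4: x=-1 → posterior Inverse-Gamma(9, 41/2)
obs 5: x=-7/4 → posterior Inverse-Gamma(19/2, 777/32)
obs 6: x=5/4 → posterior Inverse-Gamma(10, 389/16)
obs 7: x=4 → posterior Inverse-Gamma(21/2, 461/16)
obs 8: x=3/2 → posterior Inverse-Gamma(11, 463/16)
obs 9: x=3 → posterior Inverse-Gamma(23/2, 495/16)
obs 10: x=-3/4 → posterior Inverse-Gamma(12, 1039/32)

alpha=12, beta=1039/32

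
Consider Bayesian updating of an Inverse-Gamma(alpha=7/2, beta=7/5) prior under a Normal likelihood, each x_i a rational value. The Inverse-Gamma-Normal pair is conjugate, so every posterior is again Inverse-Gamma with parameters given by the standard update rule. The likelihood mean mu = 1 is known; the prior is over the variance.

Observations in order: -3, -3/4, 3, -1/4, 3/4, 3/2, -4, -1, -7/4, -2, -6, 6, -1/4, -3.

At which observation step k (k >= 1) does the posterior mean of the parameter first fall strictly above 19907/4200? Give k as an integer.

k = 10

obs 1: x=-3 → posterior Inverse-Gamma(4, 47/5)
obs 2: x=-3/4 → posterior Inverse-Gamma(9/2, 1749/160)
obs 3: x=3 → posterior Inverse-Gamma(5, 2069/160)
obs 4: x=-1/4 → posterior Inverse-Gamma(11/2, 1097/80)
obs 5: x=3/4 → posterior Inverse-Gamma(6, 2199/160)
obs 6: x=3/2 → posterior Inverse-Gamma(13/2, 2219/160)
obs 7: x=-4 → posterior Inverse-Gamma(7, 4219/160)
obs 8: x=-1 → posterior Inverse-Gamma(15/2, 4539/160)
obs 9: x=-7/4 → posterior Inverse-Gamma(8, 643/20)
obs 10: x=-2 → posterior Inverse-Gamma(17/2, 733/20)
obs 11: x=-6 → posterior Inverse-Gamma(9, 1223/20)
obs 12: x=6 → posterior Inverse-Gamma(19/2, 1473/20)
obs 13: x=-1/4 → posterior Inverse-Gamma(10, 11909/160)
obs 14: x=-3 → posterior Inverse-Gamma(21/2, 13189/160)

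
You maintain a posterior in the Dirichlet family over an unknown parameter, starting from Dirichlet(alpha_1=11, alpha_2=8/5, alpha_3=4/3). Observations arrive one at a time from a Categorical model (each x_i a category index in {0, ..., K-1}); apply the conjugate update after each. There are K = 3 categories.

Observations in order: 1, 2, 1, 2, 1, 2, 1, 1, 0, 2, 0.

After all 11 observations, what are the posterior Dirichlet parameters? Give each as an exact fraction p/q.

alpha_1=13, alpha_2=33/5, alpha_3=16/3

obs 1: x=1 → posterior Dirichlet(11, 13/5, 4/3)
obs 2: x=2 → posterior Dirichlet(11, 13/5, 7/3)
obs 3: x=1 → posterior Dirichlet(11, 18/5, 7/3)
obs 4: x=2 → posterior Dirichlet(11, 18/5, 10/3)
obs 5: x=1 → posterior Dirichlet(11, 23/5, 10/3)
obs 6: x=2 → posterior Dirichlet(11, 23/5, 13/3)
obs 7: x=1 → posterior Dirichlet(11, 28/5, 13/3)
obs 8: x=1 → posterior Dirichlet(11, 33/5, 13/3)
obs 9: x=0 → posterior Dirichlet(12, 33/5, 13/3)
obs 10: x=2 → posterior Dirichlet(12, 33/5, 16/3)
obs 11: x=0 → posterior Dirichlet(13, 33/5, 16/3)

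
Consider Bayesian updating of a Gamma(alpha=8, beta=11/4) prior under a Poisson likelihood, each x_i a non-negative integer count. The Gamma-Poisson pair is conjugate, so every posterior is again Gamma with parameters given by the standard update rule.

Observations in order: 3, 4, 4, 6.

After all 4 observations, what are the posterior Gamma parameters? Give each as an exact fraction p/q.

alpha=25, beta=27/4

obs 1: x=3 → posterior Gamma(11, 15/4)
obs 2: x=4 → posterior Gamma(15, 19/4)
obs 3: x=4 → posterior Gamma(19, 23/4)
obs 4: x=6 → posterior Gamma(25, 27/4)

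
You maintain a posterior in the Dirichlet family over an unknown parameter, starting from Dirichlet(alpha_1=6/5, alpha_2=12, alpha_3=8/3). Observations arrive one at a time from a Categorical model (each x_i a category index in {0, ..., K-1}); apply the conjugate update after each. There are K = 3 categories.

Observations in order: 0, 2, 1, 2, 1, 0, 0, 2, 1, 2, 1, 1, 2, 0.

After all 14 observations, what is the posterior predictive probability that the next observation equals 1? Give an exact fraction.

obs 1: x=0 → posterior Dirichlet(11/5, 12, 8/3)
obs 2: x=2 → posterior Dirichlet(11/5, 12, 11/3)
obs 3: x=1 → posterior Dirichlet(11/5, 13, 11/3)
obs 4: x=2 → posterior Dirichlet(11/5, 13, 14/3)
obs 5: x=1 → posterior Dirichlet(11/5, 14, 14/3)
obs 6: x=0 → posterior Dirichlet(16/5, 14, 14/3)
obs 7: x=0 → posterior Dirichlet(21/5, 14, 14/3)
obs 8: x=2 → posterior Dirichlet(21/5, 14, 17/3)
obs 9: x=1 → posterior Dirichlet(21/5, 15, 17/3)
obs 10: x=2 → posterior Dirichlet(21/5, 15, 20/3)
obs 11: x=1 → posterior Dirichlet(21/5, 16, 20/3)
obs 12: x=1 → posterior Dirichlet(21/5, 17, 20/3)
obs 13: x=2 → posterior Dirichlet(21/5, 17, 23/3)
obs 14: x=0 → posterior Dirichlet(26/5, 17, 23/3)

255/448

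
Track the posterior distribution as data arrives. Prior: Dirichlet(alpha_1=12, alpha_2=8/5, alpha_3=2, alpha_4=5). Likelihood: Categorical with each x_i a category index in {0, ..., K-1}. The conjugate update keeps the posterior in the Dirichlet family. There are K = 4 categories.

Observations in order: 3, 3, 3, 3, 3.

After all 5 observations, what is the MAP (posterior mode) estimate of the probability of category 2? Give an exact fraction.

obs 1: x=3 → posterior Dirichlet(12, 8/5, 2, 6)
obs 2: x=3 → posterior Dirichlet(12, 8/5, 2, 7)
obs 3: x=3 → posterior Dirichlet(12, 8/5, 2, 8)
obs 4: x=3 → posterior Dirichlet(12, 8/5, 2, 9)
obs 5: x=3 → posterior Dirichlet(12, 8/5, 2, 10)

5/108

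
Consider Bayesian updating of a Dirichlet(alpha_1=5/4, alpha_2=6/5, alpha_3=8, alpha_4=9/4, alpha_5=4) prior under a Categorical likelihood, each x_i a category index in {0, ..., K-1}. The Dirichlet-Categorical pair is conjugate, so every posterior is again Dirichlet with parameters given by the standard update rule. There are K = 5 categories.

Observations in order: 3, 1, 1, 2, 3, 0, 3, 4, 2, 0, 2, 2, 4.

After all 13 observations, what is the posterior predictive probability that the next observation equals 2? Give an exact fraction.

obs 1: x=3 → posterior Dirichlet(5/4, 6/5, 8, 13/4, 4)
obs 2: x=1 → posterior Dirichlet(5/4, 11/5, 8, 13/4, 4)
obs 3: x=1 → posterior Dirichlet(5/4, 16/5, 8, 13/4, 4)
obs 4: x=2 → posterior Dirichlet(5/4, 16/5, 9, 13/4, 4)
obs 5: x=3 → posterior Dirichlet(5/4, 16/5, 9, 17/4, 4)
obs 6: x=0 → posterior Dirichlet(9/4, 16/5, 9, 17/4, 4)
obs 7: x=3 → posterior Dirichlet(9/4, 16/5, 9, 21/4, 4)
obs 8: x=4 → posterior Dirichlet(9/4, 16/5, 9, 21/4, 5)
obs 9: x=2 → posterior Dirichlet(9/4, 16/5, 10, 21/4, 5)
obs 10: x=0 → posterior Dirichlet(13/4, 16/5, 10, 21/4, 5)
obs 11: x=2 → posterior Dirichlet(13/4, 16/5, 11, 21/4, 5)
obs 12: x=2 → posterior Dirichlet(13/4, 16/5, 12, 21/4, 5)
obs 13: x=4 → posterior Dirichlet(13/4, 16/5, 12, 21/4, 6)

40/99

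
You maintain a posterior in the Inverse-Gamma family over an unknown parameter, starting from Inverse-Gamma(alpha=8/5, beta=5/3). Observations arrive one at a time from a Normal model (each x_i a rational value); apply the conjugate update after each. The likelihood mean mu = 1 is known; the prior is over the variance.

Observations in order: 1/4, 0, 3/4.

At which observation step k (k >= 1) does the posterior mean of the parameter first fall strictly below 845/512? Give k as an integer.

k = 2

obs 1: x=1/4 → posterior Inverse-Gamma(21/10, 187/96)
obs 2: x=0 → posterior Inverse-Gamma(13/5, 235/96)
obs 3: x=3/4 → posterior Inverse-Gamma(31/10, 119/48)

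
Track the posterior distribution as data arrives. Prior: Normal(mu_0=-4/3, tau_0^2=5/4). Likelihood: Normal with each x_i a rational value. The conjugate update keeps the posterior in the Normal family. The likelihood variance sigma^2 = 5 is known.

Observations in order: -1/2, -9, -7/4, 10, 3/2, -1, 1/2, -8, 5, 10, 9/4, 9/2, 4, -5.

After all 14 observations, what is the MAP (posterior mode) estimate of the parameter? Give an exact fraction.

obs 1: x=-1/2 → posterior Normal(-7/6, 1)
obs 2: x=-9 → posterior Normal(-89/36, 5/6)
obs 3: x=-7/4 → posterior Normal(-199/84, 5/7)
obs 4: x=10 → posterior Normal(-79/96, 5/8)
obs 5: x=3/2 → posterior Normal(-61/108, 5/9)
obs 6: x=-1 → posterior Normal(-73/120, 1/2)
obs 7: x=1/2 → posterior Normal(-67/132, 5/11)
obs 8: x=-8 → posterior Normal(-163/144, 5/12)
obs 9: x=5 → posterior Normal(-103/156, 5/13)
obs 10: x=10 → posterior Normal(17/168, 5/14)
obs 11: x=9/4 → posterior Normal(11/45, 1/3)
obs 12: x=9/2 → posterior Normal(49/96, 5/16)
obs 13: x=4 → posterior Normal(73/102, 5/17)
obs 14: x=-5 → posterior Normal(43/108, 5/18)

43/108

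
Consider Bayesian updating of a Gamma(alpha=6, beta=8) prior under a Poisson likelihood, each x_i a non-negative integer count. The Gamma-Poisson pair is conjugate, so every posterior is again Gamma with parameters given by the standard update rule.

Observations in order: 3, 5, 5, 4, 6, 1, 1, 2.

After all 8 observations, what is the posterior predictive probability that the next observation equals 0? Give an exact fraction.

5444517870735015415413993718908291383296/40254497110927943179349807054456171205137

obs 1: x=3 → posterior Gamma(9, 9)
obs 2: x=5 → posterior Gamma(14, 10)
obs 3: x=5 → posterior Gamma(19, 11)
obs 4: x=4 → posterior Gamma(23, 12)
obs 5: x=6 → posterior Gamma(29, 13)
obs 6: x=1 → posterior Gamma(30, 14)
obs 7: x=1 → posterior Gamma(31, 15)
obs 8: x=2 → posterior Gamma(33, 16)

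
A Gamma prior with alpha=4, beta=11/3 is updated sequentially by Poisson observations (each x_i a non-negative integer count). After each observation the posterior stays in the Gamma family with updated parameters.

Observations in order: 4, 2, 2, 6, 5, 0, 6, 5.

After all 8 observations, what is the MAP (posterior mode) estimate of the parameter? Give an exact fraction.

obs 1: x=4 → posterior Gamma(8, 14/3)
obs 2: x=2 → posterior Gamma(10, 17/3)
obs 3: x=2 → posterior Gamma(12, 20/3)
obs 4: x=6 → posterior Gamma(18, 23/3)
obs 5: x=5 → posterior Gamma(23, 26/3)
obs 6: x=0 → posterior Gamma(23, 29/3)
obs 7: x=6 → posterior Gamma(29, 32/3)
obs 8: x=5 → posterior Gamma(34, 35/3)

99/35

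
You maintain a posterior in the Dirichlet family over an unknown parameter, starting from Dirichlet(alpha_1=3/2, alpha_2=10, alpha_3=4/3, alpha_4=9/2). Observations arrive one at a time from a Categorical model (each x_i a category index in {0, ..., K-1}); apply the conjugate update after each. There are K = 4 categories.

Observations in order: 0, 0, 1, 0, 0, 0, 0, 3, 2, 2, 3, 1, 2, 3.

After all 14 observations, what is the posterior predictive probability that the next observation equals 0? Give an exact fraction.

45/188

obs 1: x=0 → posterior Dirichlet(5/2, 10, 4/3, 9/2)
obs 2: x=0 → posterior Dirichlet(7/2, 10, 4/3, 9/2)
obs 3: x=1 → posterior Dirichlet(7/2, 11, 4/3, 9/2)
obs 4: x=0 → posterior Dirichlet(9/2, 11, 4/3, 9/2)
obs 5: x=0 → posterior Dirichlet(11/2, 11, 4/3, 9/2)
obs 6: x=0 → posterior Dirichlet(13/2, 11, 4/3, 9/2)
obs 7: x=0 → posterior Dirichlet(15/2, 11, 4/3, 9/2)
obs 8: x=3 → posterior Dirichlet(15/2, 11, 4/3, 11/2)
obs 9: x=2 → posterior Dirichlet(15/2, 11, 7/3, 11/2)
obs 10: x=2 → posterior Dirichlet(15/2, 11, 10/3, 11/2)
obs 11: x=3 → posterior Dirichlet(15/2, 11, 10/3, 13/2)
obs 12: x=1 → posterior Dirichlet(15/2, 12, 10/3, 13/2)
obs 13: x=2 → posterior Dirichlet(15/2, 12, 13/3, 13/2)
obs 14: x=3 → posterior Dirichlet(15/2, 12, 13/3, 15/2)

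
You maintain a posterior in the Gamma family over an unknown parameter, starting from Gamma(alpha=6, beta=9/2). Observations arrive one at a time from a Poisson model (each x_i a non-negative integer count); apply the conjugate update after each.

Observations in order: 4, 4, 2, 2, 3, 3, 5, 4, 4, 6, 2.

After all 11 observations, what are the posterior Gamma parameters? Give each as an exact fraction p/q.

alpha=45, beta=31/2

obs 1: x=4 → posterior Gamma(10, 11/2)
obs 2: x=4 → posterior Gamma(14, 13/2)
obs 3: x=2 → posterior Gamma(16, 15/2)
obs 4: x=2 → posterior Gamma(18, 17/2)
obs 5: x=3 → posterior Gamma(21, 19/2)
obs 6: x=3 → posterior Gamma(24, 21/2)
obs 7: x=5 → posterior Gamma(29, 23/2)
obs 8: x=4 → posterior Gamma(33, 25/2)
obs 9: x=4 → posterior Gamma(37, 27/2)
obs 10: x=6 → posterior Gamma(43, 29/2)
obs 11: x=2 → posterior Gamma(45, 31/2)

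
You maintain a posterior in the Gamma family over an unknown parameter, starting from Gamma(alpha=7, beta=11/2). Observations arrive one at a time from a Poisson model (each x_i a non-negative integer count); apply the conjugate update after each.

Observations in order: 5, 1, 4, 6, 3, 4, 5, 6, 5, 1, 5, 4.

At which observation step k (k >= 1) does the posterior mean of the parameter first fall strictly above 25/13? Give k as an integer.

k = 3

obs 1: x=5 → posterior Gamma(12, 13/2)
obs 2: x=1 → posterior Gamma(13, 15/2)
obs 3: x=4 → posterior Gamma(17, 17/2)
obs 4: x=6 → posterior Gamma(23, 19/2)
obs 5: x=3 → posterior Gamma(26, 21/2)
obs 6: x=4 → posterior Gamma(30, 23/2)
obs 7: x=5 → posterior Gamma(35, 25/2)
obs 8: x=6 → posterior Gamma(41, 27/2)
obs 9: x=5 → posterior Gamma(46, 29/2)
obs 10: x=1 → posterior Gamma(47, 31/2)
obs 11: x=5 → posterior Gamma(52, 33/2)
obs 12: x=4 → posterior Gamma(56, 35/2)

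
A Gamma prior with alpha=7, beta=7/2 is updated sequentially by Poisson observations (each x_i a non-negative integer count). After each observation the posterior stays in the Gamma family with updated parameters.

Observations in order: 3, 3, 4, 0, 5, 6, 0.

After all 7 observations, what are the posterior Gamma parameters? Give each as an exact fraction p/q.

alpha=28, beta=21/2

obs 1: x=3 → posterior Gamma(10, 9/2)
obs 2: x=3 → posterior Gamma(13, 11/2)
obs 3: x=4 → posterior Gamma(17, 13/2)
obs 4: x=0 → posterior Gamma(17, 15/2)
obs 5: x=5 → posterior Gamma(22, 17/2)
obs 6: x=6 → posterior Gamma(28, 19/2)
obs 7: x=0 → posterior Gamma(28, 21/2)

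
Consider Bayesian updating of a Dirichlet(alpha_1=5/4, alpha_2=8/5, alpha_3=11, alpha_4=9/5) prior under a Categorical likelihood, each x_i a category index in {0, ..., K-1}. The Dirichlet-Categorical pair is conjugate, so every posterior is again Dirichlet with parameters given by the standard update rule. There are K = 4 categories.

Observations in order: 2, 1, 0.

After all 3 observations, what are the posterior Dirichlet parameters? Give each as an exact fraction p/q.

alpha_1=9/4, alpha_2=13/5, alpha_3=12, alpha_4=9/5

obs 1: x=2 → posterior Dirichlet(5/4, 8/5, 12, 9/5)
obs 2: x=1 → posterior Dirichlet(5/4, 13/5, 12, 9/5)
obs 3: x=0 → posterior Dirichlet(9/4, 13/5, 12, 9/5)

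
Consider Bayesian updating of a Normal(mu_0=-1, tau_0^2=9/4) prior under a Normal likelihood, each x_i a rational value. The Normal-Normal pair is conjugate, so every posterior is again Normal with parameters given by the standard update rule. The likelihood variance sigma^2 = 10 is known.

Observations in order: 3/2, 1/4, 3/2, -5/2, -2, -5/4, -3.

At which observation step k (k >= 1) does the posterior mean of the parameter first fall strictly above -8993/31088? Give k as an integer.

obs 1: x=3/2 → posterior Normal(-53/98, 90/49)
obs 2: x=1/4 → posterior Normal(-97/232, 45/29)
obs 3: x=3/2 → posterior Normal(-43/268, 90/67)
obs 4: x=-5/2 → posterior Normal(-7/16, 45/38)
obs 5: x=-2 → posterior Normal(-41/68, 18/17)
obs 6: x=-5/4 → posterior Normal(-125/188, 45/47)
obs 7: x=-3 → posterior Normal(-179/206, 90/103)

k = 3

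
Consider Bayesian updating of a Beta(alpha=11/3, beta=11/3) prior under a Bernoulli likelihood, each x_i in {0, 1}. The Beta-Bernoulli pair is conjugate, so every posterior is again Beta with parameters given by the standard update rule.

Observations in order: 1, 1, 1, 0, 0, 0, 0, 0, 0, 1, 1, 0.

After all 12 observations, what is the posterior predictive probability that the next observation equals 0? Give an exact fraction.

16/29

obs 1: x=1 → posterior Beta(14/3, 11/3)
obs 2: x=1 → posterior Beta(17/3, 11/3)
obs 3: x=1 → posterior Beta(20/3, 11/3)
obs 4: x=0 → posterior Beta(20/3, 14/3)
obs 5: x=0 → posterior Beta(20/3, 17/3)
obs 6: x=0 → posterior Beta(20/3, 20/3)
obs 7: x=0 → posterior Beta(20/3, 23/3)
obs 8: x=0 → posterior Beta(20/3, 26/3)
obs 9: x=0 → posterior Beta(20/3, 29/3)
obs 10: x=1 → posterior Beta(23/3, 29/3)
obs 11: x=1 → posterior Beta(26/3, 29/3)
obs 12: x=0 → posterior Beta(26/3, 32/3)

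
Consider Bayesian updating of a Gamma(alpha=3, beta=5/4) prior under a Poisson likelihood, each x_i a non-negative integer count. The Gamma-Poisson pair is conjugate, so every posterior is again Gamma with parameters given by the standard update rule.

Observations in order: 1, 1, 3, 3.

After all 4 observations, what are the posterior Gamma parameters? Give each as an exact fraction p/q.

obs 1: x=1 → posterior Gamma(4, 9/4)
obs 2: x=1 → posterior Gamma(5, 13/4)
obs 3: x=3 → posterior Gamma(8, 17/4)
obs 4: x=3 → posterior Gamma(11, 21/4)

alpha=11, beta=21/4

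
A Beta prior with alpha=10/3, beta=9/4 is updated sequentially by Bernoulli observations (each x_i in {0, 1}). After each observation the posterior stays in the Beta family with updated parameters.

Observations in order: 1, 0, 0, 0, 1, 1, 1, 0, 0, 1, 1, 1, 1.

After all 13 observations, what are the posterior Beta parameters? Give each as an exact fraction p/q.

obs 1: x=1 → posterior Beta(13/3, 9/4)
obs 2: x=0 → posterior Beta(13/3, 13/4)
obs 3: x=0 → posterior Beta(13/3, 17/4)
obs 4: x=0 → posterior Beta(13/3, 21/4)
obs 5: x=1 → posterior Beta(16/3, 21/4)
obs 6: x=1 → posterior Beta(19/3, 21/4)
obs 7: x=1 → posterior Beta(22/3, 21/4)
obs 8: x=0 → posterior Beta(22/3, 25/4)
obs 9: x=0 → posterior Beta(22/3, 29/4)
obs 10: x=1 → posterior Beta(25/3, 29/4)
obs 11: x=1 → posterior Beta(28/3, 29/4)
obs 12: x=1 → posterior Beta(31/3, 29/4)
obs 13: x=1 → posterior Beta(34/3, 29/4)

alpha=34/3, beta=29/4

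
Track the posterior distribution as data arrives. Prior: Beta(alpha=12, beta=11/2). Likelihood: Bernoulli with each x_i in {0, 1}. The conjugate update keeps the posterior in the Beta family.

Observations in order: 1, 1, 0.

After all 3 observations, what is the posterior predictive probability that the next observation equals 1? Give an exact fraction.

28/41

obs 1: x=1 → posterior Beta(13, 11/2)
obs 2: x=1 → posterior Beta(14, 11/2)
obs 3: x=0 → posterior Beta(14, 13/2)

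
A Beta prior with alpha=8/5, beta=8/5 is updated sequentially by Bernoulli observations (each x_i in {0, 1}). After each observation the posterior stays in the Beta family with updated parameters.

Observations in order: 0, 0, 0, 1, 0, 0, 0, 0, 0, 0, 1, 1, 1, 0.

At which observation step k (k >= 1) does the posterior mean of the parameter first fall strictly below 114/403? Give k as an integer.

obs 1: x=0 → posterior Beta(8/5, 13/5)
obs 2: x=0 → posterior Beta(8/5, 18/5)
obs 3: x=0 → posterior Beta(8/5, 23/5)
obs 4: x=1 → posterior Beta(13/5, 23/5)
obs 5: x=0 → posterior Beta(13/5, 28/5)
obs 6: x=0 → posterior Beta(13/5, 33/5)
obs 7: x=0 → posterior Beta(13/5, 38/5)
obs 8: x=0 → posterior Beta(13/5, 43/5)
obs 9: x=0 → posterior Beta(13/5, 48/5)
obs 10: x=0 → posterior Beta(13/5, 53/5)
obs 11: x=1 → posterior Beta(18/5, 53/5)
obs 12: x=1 → posterior Beta(23/5, 53/5)
obs 13: x=1 → posterior Beta(28/5, 53/5)
obs 14: x=0 → posterior Beta(28/5, 58/5)

k = 3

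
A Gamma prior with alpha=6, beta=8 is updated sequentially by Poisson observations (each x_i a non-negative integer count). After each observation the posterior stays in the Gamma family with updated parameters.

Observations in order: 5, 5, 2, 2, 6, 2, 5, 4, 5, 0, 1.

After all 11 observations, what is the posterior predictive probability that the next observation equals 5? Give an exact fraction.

14866643607823591933978717402436564052334082372071399436478801/281474976710656000000000000000000000000000000000000000000000000

obs 1: x=5 → posterior Gamma(11, 9)
obs 2: x=5 → posterior Gamma(16, 10)
obs 3: x=2 → posterior Gamma(18, 11)
obs 4: x=2 → posterior Gamma(20, 12)
obs 5: x=6 → posterior Gamma(26, 13)
obs 6: x=2 → posterior Gamma(28, 14)
obs 7: x=5 → posterior Gamma(33, 15)
obs 8: x=4 → posterior Gamma(37, 16)
obs 9: x=5 → posterior Gamma(42, 17)
obs 10: x=0 → posterior Gamma(42, 18)
obs 11: x=1 → posterior Gamma(43, 19)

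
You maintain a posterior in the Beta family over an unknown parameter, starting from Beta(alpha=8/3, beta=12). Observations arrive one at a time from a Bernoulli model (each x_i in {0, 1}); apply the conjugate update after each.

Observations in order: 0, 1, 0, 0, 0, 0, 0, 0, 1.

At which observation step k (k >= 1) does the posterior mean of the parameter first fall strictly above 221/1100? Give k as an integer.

k = 2

obs 1: x=0 → posterior Beta(8/3, 13)
obs 2: x=1 → posterior Beta(11/3, 13)
obs 3: x=0 → posterior Beta(11/3, 14)
obs 4: x=0 → posterior Beta(11/3, 15)
obs 5: x=0 → posterior Beta(11/3, 16)
obs 6: x=0 → posterior Beta(11/3, 17)
obs 7: x=0 → posterior Beta(11/3, 18)
obs 8: x=0 → posterior Beta(11/3, 19)
obs 9: x=1 → posterior Beta(14/3, 19)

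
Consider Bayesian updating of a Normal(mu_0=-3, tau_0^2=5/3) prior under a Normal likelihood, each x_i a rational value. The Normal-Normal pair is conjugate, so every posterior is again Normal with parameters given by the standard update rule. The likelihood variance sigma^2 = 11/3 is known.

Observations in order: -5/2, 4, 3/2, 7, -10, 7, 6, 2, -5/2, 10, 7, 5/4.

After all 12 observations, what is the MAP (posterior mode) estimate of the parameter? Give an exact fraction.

483/284

obs 1: x=-5/2 → posterior Normal(-91/32, 55/48)
obs 2: x=4 → posterior Normal(-17/14, 55/63)
obs 3: x=3/2 → posterior Normal(-9/13, 55/78)
obs 4: x=7 → posterior Normal(17/31, 55/93)
obs 5: x=-10 → posterior Normal(-11/12, 55/108)
obs 6: x=7 → posterior Normal(2/41, 55/123)
obs 7: x=6 → posterior Normal(16/23, 55/138)
obs 8: x=2 → posterior Normal(14/17, 55/153)
obs 9: x=-5/2 → posterior Normal(59/112, 55/168)
obs 10: x=10 → posterior Normal(159/122, 55/183)
obs 11: x=7 → posterior Normal(229/132, 5/18)
obs 12: x=5/4 → posterior Normal(483/284, 55/213)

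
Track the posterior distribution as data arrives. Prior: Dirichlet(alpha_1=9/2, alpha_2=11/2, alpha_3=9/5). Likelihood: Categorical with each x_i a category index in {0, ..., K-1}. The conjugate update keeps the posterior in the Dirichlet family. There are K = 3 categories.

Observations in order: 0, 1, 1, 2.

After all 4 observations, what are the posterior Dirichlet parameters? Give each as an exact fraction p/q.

alpha_1=11/2, alpha_2=15/2, alpha_3=14/5

obs 1: x=0 → posterior Dirichlet(11/2, 11/2, 9/5)
obs 2: x=1 → posterior Dirichlet(11/2, 13/2, 9/5)
obs 3: x=1 → posterior Dirichlet(11/2, 15/2, 9/5)
obs 4: x=2 → posterior Dirichlet(11/2, 15/2, 14/5)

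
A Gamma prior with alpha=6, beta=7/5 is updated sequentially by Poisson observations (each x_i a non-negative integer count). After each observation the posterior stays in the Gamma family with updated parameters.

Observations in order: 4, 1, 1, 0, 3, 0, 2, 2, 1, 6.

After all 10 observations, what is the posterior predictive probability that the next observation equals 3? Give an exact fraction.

obs 1: x=4 → posterior Gamma(10, 12/5)
obs 2: x=1 → posterior Gamma(11, 17/5)
obs 3: x=1 → posterior Gamma(12, 22/5)
obs 4: x=0 → posterior Gamma(12, 27/5)
obs 5: x=3 → posterior Gamma(15, 32/5)
obs 6: x=0 → posterior Gamma(15, 37/5)
obs 7: x=2 → posterior Gamma(17, 42/5)
obs 8: x=2 → posterior Gamma(19, 47/5)
obs 9: x=1 → posterior Gamma(20, 52/5)
obs 10: x=6 → posterior Gamma(26, 57/5)

460193163107073216273343693459658836592121059616375/2383960219211287957515736258043058484696356422156288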